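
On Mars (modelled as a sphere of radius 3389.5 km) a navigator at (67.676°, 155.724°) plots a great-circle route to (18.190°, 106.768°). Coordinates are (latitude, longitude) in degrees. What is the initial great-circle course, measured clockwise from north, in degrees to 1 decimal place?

237.4°

Δλ = -48.956° = -0.8544 rad.
y = sin Δλ · cos φ₂ = (-0.7542)(0.9500) = -0.7165
x = cos φ₁ sin φ₂ − sin φ₁ cos φ₂ cos Δλ = (0.3798)(0.3122) − (0.9251)(0.9500)(0.6566) = -0.4585
θ = atan2(y, x) = -122.61°; adding 360° gives 237.4°.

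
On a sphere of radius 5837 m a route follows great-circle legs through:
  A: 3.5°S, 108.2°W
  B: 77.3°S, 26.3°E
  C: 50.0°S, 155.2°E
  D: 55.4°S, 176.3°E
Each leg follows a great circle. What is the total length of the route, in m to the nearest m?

Leg A→B: central angle 1.6652 rad, distance 9719.7 m.
Leg B→C: central angle 0.8519 rad, distance 4972.5 m.
Leg C→D: central angle 0.2410 rad, distance 1407.0 m.
Total: 9719.7 + 4972.5 + 1407.0 ≈ 16099 m.

16099 m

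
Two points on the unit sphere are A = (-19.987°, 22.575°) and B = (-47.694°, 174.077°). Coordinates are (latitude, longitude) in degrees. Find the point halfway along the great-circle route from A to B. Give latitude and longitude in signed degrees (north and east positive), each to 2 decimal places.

-66.34°, 65.26°

The central angle between A and B is δ = 1.8788 rad.
With f = 0.5, the slerp weights are sin((1−f)δ)/sin δ = 0.8470 and sin(fδ)/sin δ = 0.8470.
Weighted sum of the unit vectors: (0.8470)·(0.8678,0.3608,-0.3418) + (0.8470)·(-0.6695,0.0695,-0.7396) = (0.1679, 0.3644, -0.9160).
Converting back: φ = atan2(z, √(x²+y²)) = -66.34°, λ = atan2(y, x) = 65.26°.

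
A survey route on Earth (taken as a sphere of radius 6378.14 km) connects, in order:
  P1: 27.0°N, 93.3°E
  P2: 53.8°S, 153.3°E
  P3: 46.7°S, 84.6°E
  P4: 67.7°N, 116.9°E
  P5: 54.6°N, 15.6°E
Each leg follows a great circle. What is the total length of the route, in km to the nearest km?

33430 km

Leg P1→P2: central angle 1.6742 rad, distance 10678.4 km.
Leg P2→P3: central angle 0.7460 rad, distance 4758.0 km.
Leg P3→P4: central angle 2.0413 rad, distance 13020.0 km.
Leg P4→P5: central angle 0.7797 rad, distance 4973.3 km.
Total: 10678.4 + 4758.0 + 13020.0 + 4973.3 ≈ 33430 km.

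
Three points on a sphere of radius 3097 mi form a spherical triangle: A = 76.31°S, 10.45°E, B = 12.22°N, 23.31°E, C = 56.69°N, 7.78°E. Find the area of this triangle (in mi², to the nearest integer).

3384172 mi²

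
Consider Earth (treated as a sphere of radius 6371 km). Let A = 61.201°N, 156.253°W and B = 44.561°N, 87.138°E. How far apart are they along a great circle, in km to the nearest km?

6954 km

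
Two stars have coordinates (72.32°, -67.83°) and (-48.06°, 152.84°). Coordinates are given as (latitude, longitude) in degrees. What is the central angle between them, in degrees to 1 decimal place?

149.6°

In radians: φ₁ = 1.2622, φ₂ = -0.8388, Δλ = -139.330° = -2.4318 rad.
Haversine: a = sin²(Δφ/2) + cos φ₁ cos φ₂ sin²(Δλ/2) = 0.7529 + (0.3037)(0.6684)(0.8792) = 0.93133.
Central angle c = 2·arcsin(√a) = 2.61131 rad.
So the angular separation is 149.6°.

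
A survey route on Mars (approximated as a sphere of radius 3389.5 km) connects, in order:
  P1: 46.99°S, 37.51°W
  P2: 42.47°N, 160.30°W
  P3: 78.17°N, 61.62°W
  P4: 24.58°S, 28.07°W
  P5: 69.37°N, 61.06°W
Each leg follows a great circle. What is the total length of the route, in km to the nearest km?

23183 km

Leg P1→P2: central angle 2.4437 rad, distance 8283.1 km.
Leg P2→P3: central angle 0.8788 rad, distance 2978.8 km.
Leg P3→P4: central angle 1.8253 rad, distance 6186.8 km.
Leg P4→P5: central angle 1.6916 rad, distance 5733.8 km.
Total: 8283.1 + 2978.8 + 6186.8 + 5733.8 ≈ 23183 km.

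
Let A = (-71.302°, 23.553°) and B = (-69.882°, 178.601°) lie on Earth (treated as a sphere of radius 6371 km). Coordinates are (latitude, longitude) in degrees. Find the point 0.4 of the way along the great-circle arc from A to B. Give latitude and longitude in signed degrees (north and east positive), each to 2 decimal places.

-84.69°, 65.40°

The central angle between A and B is δ = 0.6609 rad.
With f = 0.4, the slerp weights are sin((1−f)δ)/sin δ = 0.6292 and sin(fδ)/sin δ = 0.4257.
Weighted sum of the unit vectors: (0.6292)·(0.2939,0.1281,-0.9472) + (0.4257)·(-0.3439,0.0084,-0.9390) = (0.0385, 0.0842, -0.9957).
Converting back: φ = atan2(z, √(x²+y²)) = -84.69°, λ = atan2(y, x) = 65.40°.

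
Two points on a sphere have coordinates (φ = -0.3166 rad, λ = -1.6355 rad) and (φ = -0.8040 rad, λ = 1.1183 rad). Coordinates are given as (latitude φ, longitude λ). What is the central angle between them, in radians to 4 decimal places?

1.9673 rad

With latitudes φ₁ = -18.140°, φ₂ = -46.066° and longitude difference Δλ = 157.781°:
cos c = sin φ₁ sin φ₂ + cos φ₁ cos φ₂ cos Δλ = (-0.3113)(-0.7201) + (0.9503)(0.6938)(-0.9257) = -0.38618,
so c = arccos(-0.38618) = 1.96729 rad.
So the angular separation is 1.9673 rad.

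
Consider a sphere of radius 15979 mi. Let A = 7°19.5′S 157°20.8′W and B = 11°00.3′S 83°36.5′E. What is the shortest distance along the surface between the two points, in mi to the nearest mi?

With latitudes φ₁ = -7.325°, φ₂ = -11.005° and longitude difference Δλ = -119.045°:
cos c = sin φ₁ sin φ₂ + cos φ₁ cos φ₂ cos Δλ = (-0.1275)(-0.1909) + (0.9918)(0.9816)(-0.4855) = -0.44834,
so c = arccos(-0.44834) = 2.03570 rad.
Distance = R·c = 15979 × 2.0357 ≈ 32529 mi.

32529 mi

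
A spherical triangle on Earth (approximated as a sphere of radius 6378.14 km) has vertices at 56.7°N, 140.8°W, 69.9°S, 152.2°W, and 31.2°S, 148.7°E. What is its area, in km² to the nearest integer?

Side lengths (central angles): a = 0.8796, b = 1.8506, c = 2.2142 rad; semiperimeter s = 2.4723.
By l'Huilier's theorem, tan(E/4) = √[tan(s/2) tan((s−a)/2) tan((s−b)/2) tan((s−c)/2)], giving spherical excess E = 1.3466 rad.
Area = E·R² = 1.3466 × (6378.14)² ≈ 54779974 km².

54779974 km²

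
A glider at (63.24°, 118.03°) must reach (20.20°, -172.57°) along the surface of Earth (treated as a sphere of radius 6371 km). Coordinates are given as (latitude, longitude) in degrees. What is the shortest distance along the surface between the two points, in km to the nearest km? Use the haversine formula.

6984 km

In radians: φ₁ = 1.1037, φ₂ = 0.3526, Δλ = 69.400° = 1.2113 rad.
Haversine: a = sin²(Δφ/2) + cos φ₁ cos φ₂ sin²(Δλ/2) = 0.1346 + (0.4503)(0.9385)(0.3241) = 0.27150.
Central angle c = 2·arcsin(√a) = 1.09619 rad.
Distance = R·c = 6371 × 1.0962 ≈ 6984 km.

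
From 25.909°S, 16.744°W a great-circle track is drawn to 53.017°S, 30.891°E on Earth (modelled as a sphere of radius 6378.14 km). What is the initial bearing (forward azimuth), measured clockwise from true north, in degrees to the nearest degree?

141°

Δλ = 47.635° = 0.8314 rad.
y = sin Δλ · cos φ₂ = (0.7389)(0.6016) = 0.4445
x = cos φ₁ sin φ₂ − sin φ₁ cos φ₂ cos Δλ = (0.8995)(-0.7988) − (-0.4369)(0.6016)(0.6739) = -0.5414
θ = atan2(y, x) = 140.61°, so the bearing is 141°.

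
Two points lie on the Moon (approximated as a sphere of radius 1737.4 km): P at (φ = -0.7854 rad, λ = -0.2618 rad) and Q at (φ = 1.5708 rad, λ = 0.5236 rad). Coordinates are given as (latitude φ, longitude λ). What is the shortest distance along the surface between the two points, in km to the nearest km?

Let φ₁ = -0.7854 rad, φ₂ = 1.5708 rad, and Δλ = 0.7854 rad.
cos c = sin φ₁ sin φ₂ + cos φ₁ cos φ₂ cos Δλ = (-0.7071)(1.0000) + (0.7071)(-0.0000)(0.7071) = -0.70711,
so c = arccos(-0.70711) = 2.35620 rad.
Distance = R·c = 1737.4 × 2.3562 ≈ 4094 km.

4094 km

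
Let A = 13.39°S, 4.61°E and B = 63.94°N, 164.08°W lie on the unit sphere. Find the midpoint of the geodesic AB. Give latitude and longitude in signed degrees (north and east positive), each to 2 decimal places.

Central angle δ = 2.2486 rad. Interpolating on the sphere with fraction f = 0.5:
P = [sin((1−f)δ)·A + sin(fδ)·B] / sin δ = 1.1580·A + 1.1580·B in Cartesian coordinates,
giving P = (0.6336, -0.0490, 0.7721), i.e. latitude 50.54°, longitude -4.42°.

50.54°, -4.42°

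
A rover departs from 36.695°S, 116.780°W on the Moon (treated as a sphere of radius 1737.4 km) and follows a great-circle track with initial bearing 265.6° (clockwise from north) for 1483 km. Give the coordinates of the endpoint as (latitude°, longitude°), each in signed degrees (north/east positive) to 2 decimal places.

-26.05°, -173.54°

Angular distance δ = d/R = 1483/1737.4 = 0.85357 rad; initial bearing θ = 4.6356 rad.
sin φ₂ = sin φ₁ cos δ + cos φ₁ sin δ cos θ = (-0.5976)(0.6573) + (0.8018)(0.7536)(-0.0767) = -0.4391, so φ₂ = -26.05°.
Δλ = atan2(sin θ sin δ cos φ₁, cos δ − sin φ₁ sin φ₂) = atan2(-0.6025, 0.3949) = -56.759°.
λ₂ = -116.780° − 56.759° = -173.54°.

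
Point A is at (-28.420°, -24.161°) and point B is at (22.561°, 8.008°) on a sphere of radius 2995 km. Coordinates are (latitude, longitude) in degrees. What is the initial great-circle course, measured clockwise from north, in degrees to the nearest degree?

With φ₁ = -0.4960, φ₂ = 0.3938, Δλ = 0.5615 rad, the forward-azimuth formula gives
θ = atan2( sin Δλ cos φ₂ , cos φ₁ sin φ₂ − sin φ₁ cos φ₂ cos Δλ ) = atan2(0.4917, 0.7095) = 34.72°.
So the initial bearing is 35°.

35°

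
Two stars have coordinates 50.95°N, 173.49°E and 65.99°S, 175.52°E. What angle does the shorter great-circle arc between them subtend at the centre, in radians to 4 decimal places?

2.0412 rad

With latitudes φ₁ = 50.950°, φ₂ = -65.990° and longitude difference Δλ = 2.030°:
Haversine: a = sin²(Δφ/2) + cos φ₁ cos φ₂ sin²(Δλ/2) = 0.7265 + (0.6300)(0.4069)(0.0003) = 0.72661.
Central angle c = 2·arcsin(√a) = 2.04117 rad.
So the angular separation is 2.0412 rad.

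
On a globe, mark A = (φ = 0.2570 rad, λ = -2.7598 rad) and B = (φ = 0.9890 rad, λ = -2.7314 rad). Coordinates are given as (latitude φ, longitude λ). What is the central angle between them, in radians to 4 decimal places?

0.7323 rad

Let φ₁ = 0.2570 rad, φ₂ = 0.9890 rad, and Δλ = 0.0284 rad.
Haversine: a = sin²(Δφ/2) + cos φ₁ cos φ₂ sin²(Δλ/2) = 0.1281 + (0.9672)(0.5495)(0.0002) = 0.12819.
Central angle c = 2·arcsin(√a) = 0.73232 rad.
So the angular separation is 0.7323 rad.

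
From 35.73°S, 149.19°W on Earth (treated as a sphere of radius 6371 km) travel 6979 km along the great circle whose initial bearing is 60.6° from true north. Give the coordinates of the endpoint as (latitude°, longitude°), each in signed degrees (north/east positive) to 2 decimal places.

4.99°, -98.15°

Angular distance δ = d/R = 6979/6371 = 1.09543 rad; initial bearing θ = 1.0577 rad.
sin φ₂ = sin φ₁ cos δ + cos φ₁ sin δ cos θ = (-0.5840)(0.4577) + (0.8118)(0.8891)(0.4909) = 0.0871, so φ₂ = 4.99°.
Δλ = atan2(sin θ sin δ cos φ₁, cos δ − sin φ₁ sin φ₂) = atan2(0.6288, 0.5085) = 51.039°.
λ₂ = -149.190° + 51.039° = -98.15°.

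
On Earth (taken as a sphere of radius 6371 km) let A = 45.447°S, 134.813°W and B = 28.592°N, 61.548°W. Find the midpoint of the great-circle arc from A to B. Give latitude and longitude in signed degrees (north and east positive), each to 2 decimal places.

Central angle δ = 1.7352 rad. Interpolating on the sphere with fraction f = 0.5:
P = [sin((1−f)δ)·A + sin(fδ)·B] / sin δ = 0.7732·A + 0.7732·B in Cartesian coordinates,
giving P = (-0.0589, -0.9817, -0.1810), i.e. latitude -10.43°, longitude -93.43°.

-10.43°, -93.43°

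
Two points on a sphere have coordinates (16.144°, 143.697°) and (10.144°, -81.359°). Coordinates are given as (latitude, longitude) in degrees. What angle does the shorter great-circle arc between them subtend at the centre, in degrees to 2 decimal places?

128.24°

Let φ₁ = 0.2818 rad, φ₂ = 0.1770 rad, and Δλ = 2.3552 rad.
cos c = sin φ₁ sin φ₂ + cos φ₁ cos φ₂ cos Δλ = (0.2781)(0.1761) + (0.9606)(0.9844)(-0.7064) = -0.61898,
so c = arccos(-0.61898) = 2.23824 rad.
So the angular separation is 128.24°.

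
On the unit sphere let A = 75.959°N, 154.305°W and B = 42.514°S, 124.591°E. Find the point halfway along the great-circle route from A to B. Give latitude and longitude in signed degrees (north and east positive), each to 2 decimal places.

Central angle δ = 2.2497 rad. Interpolating on the sphere with fraction f = 0.5:
P = [sin((1−f)δ)·A + sin(fδ)·B] / sin δ = 1.1592·A + 1.1592·B in Cartesian coordinates,
giving P = (-0.7385, 0.5815, 0.3412), i.e. latitude 19.95°, longitude 141.78°.

19.95°, 141.78°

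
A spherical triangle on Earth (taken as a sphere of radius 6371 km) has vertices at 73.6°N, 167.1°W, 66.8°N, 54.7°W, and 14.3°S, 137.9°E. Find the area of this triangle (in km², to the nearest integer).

Side lengths (central angles): a = 2.2138, b = 1.6509, c = 0.5747 rad; semiperimeter s = 2.2197.
By l'Huilier's theorem, tan(E/4) = √[tan(s/2) tan((s−a)/2) tan((s−b)/2) tan((s−c)/2)], giving spherical excess E = 0.1732 rad.
Area = E·R² = 0.1732 × (6371)² ≈ 7031471 km².

7031471 km²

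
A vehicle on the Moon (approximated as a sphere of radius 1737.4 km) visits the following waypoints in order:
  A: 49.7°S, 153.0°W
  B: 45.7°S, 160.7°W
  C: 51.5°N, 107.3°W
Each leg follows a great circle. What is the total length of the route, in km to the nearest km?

Leg A→B: central angle 0.1142 rad, distance 198.3 km.
Leg B→C: central angle 1.8764 rad, distance 3260.1 km.
Total: 198.3 + 3260.1 ≈ 3458 km.

3458 km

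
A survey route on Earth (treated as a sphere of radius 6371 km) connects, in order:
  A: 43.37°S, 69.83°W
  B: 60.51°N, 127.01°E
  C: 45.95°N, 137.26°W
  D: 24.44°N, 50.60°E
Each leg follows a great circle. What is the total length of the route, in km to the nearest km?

35925 km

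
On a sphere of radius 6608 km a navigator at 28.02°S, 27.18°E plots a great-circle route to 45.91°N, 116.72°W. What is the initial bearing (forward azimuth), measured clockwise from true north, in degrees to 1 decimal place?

312.1°

Δλ = -143.900° = -2.5115 rad.
y = sin Δλ · cos φ₂ = (-0.5892)(0.6958) = -0.4100
x = cos φ₁ sin φ₂ − sin φ₁ cos φ₂ cos Δλ = (0.8828)(0.7182) − (-0.4698)(0.6958)(-0.8080) = 0.3700
θ = atan2(y, x) = -47.94°; adding 360° gives 312.1°.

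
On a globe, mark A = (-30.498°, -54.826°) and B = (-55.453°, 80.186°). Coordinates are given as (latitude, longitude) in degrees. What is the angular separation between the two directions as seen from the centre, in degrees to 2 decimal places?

85.85°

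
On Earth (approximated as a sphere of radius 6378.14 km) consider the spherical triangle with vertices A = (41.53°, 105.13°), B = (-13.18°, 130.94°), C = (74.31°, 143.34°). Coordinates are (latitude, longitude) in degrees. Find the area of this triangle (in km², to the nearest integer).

Side lengths (central angles): a = 1.5331, b = 0.6479, c = 1.0414 rad; semiperimeter s = 1.6112.
By l'Huilier's theorem, tan(E/4) = √[tan(s/2) tan((s−a)/2) tan((s−b)/2) tan((s−c)/2)], giving spherical excess E = 0.3149 rad.
Area = E·R² = 0.3149 × (6378.14)² ≈ 12812088 km².

12812088 km²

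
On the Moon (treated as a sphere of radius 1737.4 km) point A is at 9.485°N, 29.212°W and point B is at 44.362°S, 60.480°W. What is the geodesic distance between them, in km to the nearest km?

Let φ₁ = 0.1655 rad, φ₂ = -0.7743 rad, and Δλ = -0.5457 rad.
Haversine: a = sin²(Δφ/2) + cos φ₁ cos φ₂ sin²(Δλ/2) = 0.2050 + (0.9863)(0.7149)(0.0726) = 0.25624.
Central angle c = 2·arcsin(√a) = 1.06155 rad.
Distance = R·c = 1737.4 × 1.0616 ≈ 1844 km.

1844 km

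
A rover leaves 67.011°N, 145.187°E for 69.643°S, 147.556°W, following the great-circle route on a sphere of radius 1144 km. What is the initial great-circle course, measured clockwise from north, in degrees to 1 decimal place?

146.8°

Δλ = 67.257° = 1.1739 rad.
y = sin Δλ · cos φ₂ = (0.9222)(0.3479) = 0.3208
x = cos φ₁ sin φ₂ − sin φ₁ cos φ₂ cos Δλ = (0.3906)(-0.9375) − (0.9206)(0.3479)(0.3866) = -0.4900
θ = atan2(y, x) = 146.78°, so the bearing is 146.8°.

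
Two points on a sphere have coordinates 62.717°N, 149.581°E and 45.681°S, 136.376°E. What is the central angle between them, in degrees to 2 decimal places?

108.91°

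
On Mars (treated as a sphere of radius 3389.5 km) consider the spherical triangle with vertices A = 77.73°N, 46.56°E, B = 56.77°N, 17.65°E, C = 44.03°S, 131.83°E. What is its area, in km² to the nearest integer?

Side lengths (central angles): a = 2.4080, b = 2.3004, c = 0.4045 rad; semiperimeter s = 2.5564.
By l'Huilier's theorem, tan(E/4) = √[tan(s/2) tan((s−a)/2) tan((s−b)/2) tan((s−c)/2)], giving spherical excess E = 0.9522 rad.
Area = E·R² = 0.9522 × (3389.5)² ≈ 10939268 km².

10939268 km²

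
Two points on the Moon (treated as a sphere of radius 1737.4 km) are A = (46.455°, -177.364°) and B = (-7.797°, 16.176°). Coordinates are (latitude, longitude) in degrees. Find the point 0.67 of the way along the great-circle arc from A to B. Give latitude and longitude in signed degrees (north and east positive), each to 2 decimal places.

The central angle between A and B is δ = 2.4371 rad.
With f = 0.67, the slerp weights are sin((1−f)δ)/sin δ = 1.1121 and sin(fδ)/sin δ = 1.5410.
Weighted sum of the unit vectors: (1.1121)·(-0.6882,-0.0317,0.7248) + (1.5410)·(0.9515,0.2760,-0.1357) = (0.7010, 0.3901, 0.5970).
Converting back: φ = atan2(z, √(x²+y²)) = 36.66°, λ = atan2(y, x) = 29.10°.

36.66°, 29.10°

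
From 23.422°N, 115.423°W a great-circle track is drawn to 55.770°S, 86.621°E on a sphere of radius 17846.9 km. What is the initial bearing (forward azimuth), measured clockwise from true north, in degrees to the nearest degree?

With φ₁ = 0.4088, φ₂ = -0.9734, Δλ = -2.7569 rad, the forward-azimuth formula gives
θ = atan2( sin Δλ cos φ₂ , cos φ₁ sin φ₂ − sin φ₁ cos φ₂ cos Δλ ) = atan2(-0.2111, -0.5514) = -159.05°.
Adding 360° brings this into [0°, 360°): 201°.

201°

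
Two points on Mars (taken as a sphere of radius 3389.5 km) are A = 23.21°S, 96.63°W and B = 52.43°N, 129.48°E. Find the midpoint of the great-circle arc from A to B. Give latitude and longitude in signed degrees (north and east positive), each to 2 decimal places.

31.01°, -138.15°

Central angle δ = 2.3474 rad. Interpolating on the sphere with fraction f = 0.5:
P = [sin((1−f)δ)·A + sin(fδ)·B] / sin δ = 1.2929·A + 1.2929·B in Cartesian coordinates,
giving P = (-0.6384, -0.5718, 0.5152), i.e. latitude 31.01°, longitude -138.15°.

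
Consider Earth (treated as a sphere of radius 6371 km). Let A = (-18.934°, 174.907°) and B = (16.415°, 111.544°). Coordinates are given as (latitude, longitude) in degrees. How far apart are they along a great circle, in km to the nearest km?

With latitudes φ₁ = -18.934°, φ₂ = 16.415° and longitude difference Δλ = -63.363°:
cos c = sin φ₁ sin φ₂ + cos φ₁ cos φ₂ cos Δλ = (-0.3245)(0.2826) + (0.9459)(0.9592)(0.4483) = 0.31510,
so c = arccos(0.31510) = 1.25024 rad.
Distance = R·c = 6371 × 1.2502 ≈ 7965 km.

7965 km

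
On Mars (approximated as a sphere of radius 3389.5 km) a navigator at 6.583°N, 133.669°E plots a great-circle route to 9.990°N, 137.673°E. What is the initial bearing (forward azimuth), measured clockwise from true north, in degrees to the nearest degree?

49°

With φ₁ = 0.1149, φ₂ = 0.1744, Δλ = 0.0699 rad, the forward-azimuth formula gives
θ = atan2( sin Δλ cos φ₂ , cos φ₁ sin φ₂ − sin φ₁ cos φ₂ cos Δλ ) = atan2(0.0688, 0.0597) = 49.04°.
So the initial bearing is 49°.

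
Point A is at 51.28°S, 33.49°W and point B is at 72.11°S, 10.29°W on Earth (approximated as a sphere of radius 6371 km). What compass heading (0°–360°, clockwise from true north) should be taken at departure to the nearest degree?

162°

With φ₁ = -0.8950, φ₂ = -1.2586, Δλ = 0.4049 rad, the forward-azimuth formula gives
θ = atan2( sin Δλ cos φ₂ , cos φ₁ sin φ₂ − sin φ₁ cos φ₂ cos Δλ ) = atan2(0.1210, -0.3750) = 162.11°.
So the initial bearing is 162°.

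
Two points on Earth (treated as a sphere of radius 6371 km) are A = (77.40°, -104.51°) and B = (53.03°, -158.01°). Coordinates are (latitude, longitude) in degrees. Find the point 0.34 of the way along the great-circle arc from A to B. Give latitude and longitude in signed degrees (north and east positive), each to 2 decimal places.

Central angle δ = 0.5399 rad. Interpolating on the sphere with fraction f = 0.34:
P = [sin((1−f)δ)·A + sin(fδ)·B] / sin δ = 0.6786·A + 0.3551·B in Cartesian coordinates,
giving P = (-0.2351, -0.2233, 0.9460), i.e. latitude 71.08°, longitude -136.48°.

71.08°, -136.48°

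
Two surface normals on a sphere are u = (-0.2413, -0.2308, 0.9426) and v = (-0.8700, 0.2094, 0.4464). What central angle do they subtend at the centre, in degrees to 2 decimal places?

54.38°

u·v = 0.5824; |u| = 1.0000, |v| = 1.0000.
cos θ = (u·v)/(|u||v|) = 0.5824, so θ = 54.38°.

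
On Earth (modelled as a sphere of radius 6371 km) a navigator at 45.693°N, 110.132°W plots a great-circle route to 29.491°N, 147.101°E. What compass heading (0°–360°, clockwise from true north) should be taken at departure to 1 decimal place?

299.6°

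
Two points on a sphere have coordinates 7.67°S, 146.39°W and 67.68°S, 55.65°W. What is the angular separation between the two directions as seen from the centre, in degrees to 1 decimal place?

83.2°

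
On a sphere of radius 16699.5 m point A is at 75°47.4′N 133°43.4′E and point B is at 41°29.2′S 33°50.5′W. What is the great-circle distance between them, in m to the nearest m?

42338 m

In radians: φ₁ = 1.3228, φ₂ = -0.7241, Δλ = -167.565° = -2.9246 rad.
cos c = sin φ₁ sin φ₂ + cos φ₁ cos φ₂ cos Δλ = (0.9694)(-0.6624) + (0.2455)(0.7491)(-0.9765) = -0.82175,
so c = arccos(-0.82175) = 2.53527 rad.
Distance = R·c = 16699.5 × 2.5353 ≈ 42338 m.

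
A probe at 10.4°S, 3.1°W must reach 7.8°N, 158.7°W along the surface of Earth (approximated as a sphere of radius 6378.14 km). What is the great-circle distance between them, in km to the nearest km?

In radians: φ₁ = -0.1815, φ₂ = 0.1361, Δλ = -155.600° = -2.7157 rad.
cos c = sin φ₁ sin φ₂ + cos φ₁ cos φ₂ cos Δλ = (-0.1805)(0.1357) + (0.9836)(0.9907)(-0.9107) = -0.91193,
so c = arccos(-0.91193) = 2.71877 rad.
Distance = R·c = 6378.14 × 2.7188 ≈ 17341 km.

17341 km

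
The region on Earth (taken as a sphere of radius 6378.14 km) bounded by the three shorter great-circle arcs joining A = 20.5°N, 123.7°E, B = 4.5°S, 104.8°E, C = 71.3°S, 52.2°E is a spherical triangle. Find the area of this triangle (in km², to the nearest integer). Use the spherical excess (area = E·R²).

7530052 km²

Side lengths (central angles): a = 1.2990, b = 1.8095, c = 0.5434 rad; semiperimeter s = 1.8259.
By l'Huilier's theorem, tan(E/4) = √[tan(s/2) tan((s−a)/2) tan((s−b)/2) tan((s−c)/2)], giving spherical excess E = 0.1851 rad.
Area = E·R² = 0.1851 × (6378.14)² ≈ 7530052 km².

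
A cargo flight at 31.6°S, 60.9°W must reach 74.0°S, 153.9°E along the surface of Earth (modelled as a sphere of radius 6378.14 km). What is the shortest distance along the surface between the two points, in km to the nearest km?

8002 km

Let φ₁ = -0.5515 rad, φ₂ = -1.2915 rad, and Δλ = -2.5342 rad.
Haversine: a = sin²(Δφ/2) + cos φ₁ cos φ₂ sin²(Δλ/2) = 0.1308 + (0.8517)(0.2756)(0.9106) = 0.34455.
Central angle c = 2·arcsin(√a) = 1.25465 rad.
Distance = R·c = 6378.14 × 1.2546 ≈ 8002 km.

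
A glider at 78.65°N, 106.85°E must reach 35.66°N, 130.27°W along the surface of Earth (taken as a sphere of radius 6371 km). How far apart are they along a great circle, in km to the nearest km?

6783 km

With latitudes φ₁ = 78.650°, φ₂ = 35.660° and longitude difference Δλ = 122.880°:
cos c = sin φ₁ sin φ₂ + cos φ₁ cos φ₂ cos Δλ = (0.9804)(0.5830) + (0.1968)(0.8125)(-0.5429) = 0.48477,
so c = arccos(0.48477) = 1.06470 rad.
Distance = R·c = 6371 × 1.0647 ≈ 6783 km.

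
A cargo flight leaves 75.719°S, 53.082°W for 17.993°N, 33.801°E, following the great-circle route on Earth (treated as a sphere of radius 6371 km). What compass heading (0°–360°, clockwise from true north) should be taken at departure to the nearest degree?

82°

Δλ = 86.883° = 1.5164 rad.
y = sin Δλ · cos φ₂ = (0.9985)(0.9511) = 0.9497
x = cos φ₁ sin φ₂ − sin φ₁ cos φ₂ cos Δλ = (0.2467)(0.3089) − (-0.9691)(0.9511)(0.0544) = 0.1263
θ = atan2(y, x) = 82.42°, so the bearing is 82°.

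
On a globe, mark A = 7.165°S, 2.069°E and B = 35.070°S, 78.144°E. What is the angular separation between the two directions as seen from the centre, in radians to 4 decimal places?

In radians: φ₁ = -0.1251, φ₂ = -0.6121, Δλ = 76.075° = 1.3278 rad.
Haversine: a = sin²(Δφ/2) + cos φ₁ cos φ₂ sin²(Δλ/2) = 0.0581 + (0.9922)(0.8185)(0.3797) = 0.36646.
Central angle c = 2·arcsin(√a) = 1.30043 rad.
So the angular separation is 1.3004 rad.

1.3004 rad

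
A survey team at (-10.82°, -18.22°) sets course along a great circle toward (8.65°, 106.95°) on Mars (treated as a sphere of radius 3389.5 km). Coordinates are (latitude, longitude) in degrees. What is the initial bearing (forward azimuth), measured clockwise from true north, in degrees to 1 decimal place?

With φ₁ = -0.1888, φ₂ = 0.1510, Δλ = 2.1846 rad, the forward-azimuth formula gives
θ = atan2( sin Δλ cos φ₂ , cos φ₁ sin φ₂ − sin φ₁ cos φ₂ cos Δλ ) = atan2(0.8081, 0.0408) = 87.11°.
So the initial bearing is 87.1°.

87.1°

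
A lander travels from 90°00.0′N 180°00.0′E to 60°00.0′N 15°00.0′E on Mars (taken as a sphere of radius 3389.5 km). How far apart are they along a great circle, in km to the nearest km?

1775 km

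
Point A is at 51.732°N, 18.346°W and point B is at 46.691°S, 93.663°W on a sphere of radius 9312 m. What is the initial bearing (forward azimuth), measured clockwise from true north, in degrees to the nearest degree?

228°

Δλ = -75.317° = -1.3145 rad.
y = sin Δλ · cos φ₂ = (-0.9673)(0.6859) = -0.6635
x = cos φ₁ sin φ₂ − sin φ₁ cos φ₂ cos Δλ = (0.6193)(-0.7277) − (0.7851)(0.6859)(0.2535) = -0.5872
θ = atan2(y, x) = -131.51°; adding 360° gives 228°.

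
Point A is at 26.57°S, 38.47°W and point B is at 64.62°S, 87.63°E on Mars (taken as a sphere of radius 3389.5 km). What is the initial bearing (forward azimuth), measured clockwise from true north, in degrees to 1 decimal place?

159.4°

Δλ = 126.100° = 2.2009 rad.
y = sin Δλ · cos φ₂ = (0.8080)(0.4286) = 0.3463
x = cos φ₁ sin φ₂ − sin φ₁ cos φ₂ cos Δλ = (0.8944)(-0.9035) − (-0.4473)(0.4286)(-0.5892) = -0.9210
θ = atan2(y, x) = 159.39°, so the bearing is 159.4°.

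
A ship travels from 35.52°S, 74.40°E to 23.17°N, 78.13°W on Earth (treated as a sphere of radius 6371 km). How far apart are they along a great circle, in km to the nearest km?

17034 km

Let φ₁ = -0.6199 rad, φ₂ = 0.4044 rad, and Δλ = -2.6622 rad.
Haversine: a = sin²(Δφ/2) + cos φ₁ cos φ₂ sin²(Δλ/2) = 0.2402 + (0.8139)(0.9193)(0.9436) = 0.94625.
Central angle c = 2·arcsin(√a) = 2.67364 rad.
Distance = R·c = 6371 × 2.6736 ≈ 17034 km.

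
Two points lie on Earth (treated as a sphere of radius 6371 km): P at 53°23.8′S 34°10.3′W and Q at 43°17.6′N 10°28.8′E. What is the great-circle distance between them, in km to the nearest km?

Let φ₁ = -0.9319 rad, φ₂ = 0.7556 rad, and Δλ = 0.7793 rad.
Haversine: a = sin²(Δφ/2) + cos φ₁ cos φ₂ sin²(Δλ/2) = 0.5582 + (0.5963)(0.7279)(0.1443) = 0.62088.
Central angle c = 2·arcsin(√a) = 1.81497 rad.
Distance = R·c = 6371 × 1.8150 ≈ 11563 km.

11563 km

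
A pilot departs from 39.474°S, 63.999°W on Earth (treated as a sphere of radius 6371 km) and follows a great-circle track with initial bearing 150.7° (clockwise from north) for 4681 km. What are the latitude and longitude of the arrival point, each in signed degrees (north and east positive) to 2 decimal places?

Angular distance δ = d/R = 4681/6371 = 0.73474 rad; initial bearing θ = 2.6302 rad.
sin φ₂ = sin φ₁ cos δ + cos φ₁ sin δ cos θ = (-0.6357)(0.7420) + (0.7719)(0.6704)(-0.8721) = -0.9230, so φ₂ = -67.37°.
Δλ = atan2(sin θ sin δ cos φ₁, cos δ − sin φ₁ sin φ₂) = atan2(0.2532, 0.1552) = 58.493°.
λ₂ = -63.999° + 58.493° = -5.51°.

-67.37°, -5.51°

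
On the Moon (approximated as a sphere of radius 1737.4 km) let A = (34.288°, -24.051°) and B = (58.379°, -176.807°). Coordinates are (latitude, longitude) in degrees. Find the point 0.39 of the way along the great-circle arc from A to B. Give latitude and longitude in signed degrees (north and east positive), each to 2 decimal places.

The central angle between A and B is δ = 1.4761 rad.
With f = 0.39, the slerp weights are sin((1−f)δ)/sin δ = 0.7871 and sin(fδ)/sin δ = 0.5468.
Weighted sum of the unit vectors: (0.7871)·(0.7545,-0.3367,0.5634) + (0.5468)·(-0.5235,-0.0292,0.8515) = (0.3076, -0.2810, 0.9091).
Converting back: φ = atan2(z, √(x²+y²)) = 65.38°, λ = atan2(y, x) = -42.41°.

65.38°, -42.41°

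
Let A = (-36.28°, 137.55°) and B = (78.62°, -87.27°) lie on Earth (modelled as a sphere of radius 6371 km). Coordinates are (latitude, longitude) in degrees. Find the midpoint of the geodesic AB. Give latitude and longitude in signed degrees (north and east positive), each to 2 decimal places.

The central angle between A and B is δ = 2.3363 rad.
With f = 0.5, the slerp weights are sin((1−f)δ)/sin δ = 1.2760 and sin(fδ)/sin δ = 1.2760.
Weighted sum of the unit vectors: (1.2760)·(-0.5948,0.5441,-0.5917) + (1.2760)·(0.0094,-0.1971,0.9803) = (-0.7470, 0.4428, 0.4959).
Converting back: φ = atan2(z, √(x²+y²)) = 29.73°, λ = atan2(y, x) = 149.34°.

29.73°, 149.34°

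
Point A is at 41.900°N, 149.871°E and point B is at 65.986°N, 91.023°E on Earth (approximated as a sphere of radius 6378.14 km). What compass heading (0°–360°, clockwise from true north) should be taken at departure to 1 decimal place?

With φ₁ = 0.7313, φ₂ = 1.1517, Δλ = -1.0271 rad, the forward-azimuth formula gives
θ = atan2( sin Δλ cos φ₂ , cos φ₁ sin φ₂ − sin φ₁ cos φ₂ cos Δλ ) = atan2(-0.3483, 0.5393) = -32.85°.
Adding 360° brings this into [0°, 360°): 327.1°.

327.1°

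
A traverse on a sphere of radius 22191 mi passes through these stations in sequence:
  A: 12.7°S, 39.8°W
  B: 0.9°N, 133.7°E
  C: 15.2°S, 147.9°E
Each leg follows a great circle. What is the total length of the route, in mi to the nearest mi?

72782 mi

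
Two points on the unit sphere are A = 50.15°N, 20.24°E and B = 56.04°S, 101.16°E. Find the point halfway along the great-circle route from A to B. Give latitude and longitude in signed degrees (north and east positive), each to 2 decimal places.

The central angle between A and B is δ = 2.1899 rad.
With f = 0.5, the slerp weights are sin((1−f)δ)/sin δ = 1.0915 and sin(fδ)/sin δ = 1.0915.
Weighted sum of the unit vectors: (1.0915)·(0.6012,0.2217,0.7677) + (1.0915)·(-0.1081,0.5481,-0.8294) = (0.5382, 0.8401, -0.0673).
Converting back: φ = atan2(z, √(x²+y²)) = -3.86°, λ = atan2(y, x) = 57.36°.

-3.86°, 57.36°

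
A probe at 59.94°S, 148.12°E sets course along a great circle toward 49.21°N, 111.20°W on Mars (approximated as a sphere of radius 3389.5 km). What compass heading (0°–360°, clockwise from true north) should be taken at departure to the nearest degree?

67°

Δλ = 100.680° = 1.7572 rad.
y = sin Δλ · cos φ₂ = (0.9827)(0.6533) = 0.6420
x = cos φ₁ sin φ₂ − sin φ₁ cos φ₂ cos Δλ = (0.5009)(0.7571) − (-0.8655)(0.6533)(-0.1853) = 0.2745
θ = atan2(y, x) = 66.85°, so the bearing is 67°.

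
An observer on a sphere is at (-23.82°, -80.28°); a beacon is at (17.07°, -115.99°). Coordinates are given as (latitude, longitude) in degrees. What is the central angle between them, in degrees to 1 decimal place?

53.7°

Let φ₁ = -0.4157 rad, φ₂ = 0.2979 rad, and Δλ = -0.6233 rad.
cos c = sin φ₁ sin φ₂ + cos φ₁ cos φ₂ cos Δλ = (-0.4039)(0.2935) + (0.9148)(0.9559)(0.8120) = 0.59154,
so c = arccos(0.59154) = 0.93783 rad.
So the angular separation is 53.7°.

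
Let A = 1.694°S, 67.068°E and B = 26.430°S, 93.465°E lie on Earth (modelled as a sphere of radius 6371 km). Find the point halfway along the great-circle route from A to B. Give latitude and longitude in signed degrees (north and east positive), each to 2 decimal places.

-14.43°, 79.53°

Central angle δ = 0.6182 rad. Interpolating on the sphere with fraction f = 0.5:
P = [sin((1−f)δ)·A + sin(fδ)·B] / sin δ = 0.5249·A + 0.5249·B in Cartesian coordinates,
giving P = (0.1760, 0.9523, -0.2491), i.e. latitude -14.43°, longitude 79.53°.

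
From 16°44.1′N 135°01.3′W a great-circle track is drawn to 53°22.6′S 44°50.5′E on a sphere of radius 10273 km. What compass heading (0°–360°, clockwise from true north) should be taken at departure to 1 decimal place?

179.9°

Δλ = 179.863° = 3.1392 rad.
y = sin Δλ · cos φ₂ = (0.0024)(0.5966) = 0.0014
x = cos φ₁ sin φ₂ − sin φ₁ cos φ₂ cos Δλ = (0.9576)(-0.8026) − (0.2879)(0.5966)(-1.0000) = -0.5968
θ = atan2(y, x) = 179.86°, so the bearing is 179.9°.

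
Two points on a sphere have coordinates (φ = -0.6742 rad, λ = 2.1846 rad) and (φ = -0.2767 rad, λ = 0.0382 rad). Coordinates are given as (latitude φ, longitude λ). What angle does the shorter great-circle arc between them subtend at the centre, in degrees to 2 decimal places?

103.80°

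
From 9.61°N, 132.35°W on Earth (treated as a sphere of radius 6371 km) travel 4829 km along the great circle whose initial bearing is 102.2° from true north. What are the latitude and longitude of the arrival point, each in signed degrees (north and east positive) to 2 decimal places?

Angular distance δ = d/R = 4829/6371 = 0.75797 rad; initial bearing θ = 1.7837 rad.
sin φ₂ = sin φ₁ cos δ + cos φ₁ sin δ cos θ = (0.1669)(0.7262) + (0.9860)(0.6874)(-0.2113) = -0.0220, so φ₂ = -1.26°.
Δλ = atan2(sin θ sin δ cos φ₁, cos δ − sin φ₁ sin φ₂) = atan2(0.6625, 0.7299) = 42.228°.
λ₂ = -132.350° + 42.228° = -90.12°.

-1.26°, -90.12°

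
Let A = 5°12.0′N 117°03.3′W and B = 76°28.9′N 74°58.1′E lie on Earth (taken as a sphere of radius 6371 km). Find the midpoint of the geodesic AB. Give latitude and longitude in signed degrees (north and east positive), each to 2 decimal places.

Central angle δ = 1.7108 rad. Interpolating on the sphere with fraction f = 0.5:
P = [sin((1−f)δ)·A + sin(fδ)·B] / sin δ = 0.7623·A + 0.7623·B in Cartesian coordinates,
giving P = (-0.2991, -0.5040, 0.8103), i.e. latitude 54.12°, longitude -120.69°.

54.12°, -120.69°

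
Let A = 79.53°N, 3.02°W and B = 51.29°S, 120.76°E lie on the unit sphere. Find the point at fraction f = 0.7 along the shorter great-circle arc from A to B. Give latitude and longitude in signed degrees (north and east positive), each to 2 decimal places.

Central angle δ = 2.5508 rad. Interpolating on the sphere with fraction f = 0.7:
P = [sin((1−f)δ)·A + sin(fδ)·B] / sin δ = 1.2437·A + 1.7541·B in Cartesian coordinates,
giving P = (-0.3354, 0.9307, -0.1458), i.e. latitude -8.38°, longitude 109.81°.

-8.38°, 109.81°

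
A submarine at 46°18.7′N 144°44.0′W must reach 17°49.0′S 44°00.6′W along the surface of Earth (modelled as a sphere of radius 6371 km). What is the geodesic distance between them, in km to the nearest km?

12242 km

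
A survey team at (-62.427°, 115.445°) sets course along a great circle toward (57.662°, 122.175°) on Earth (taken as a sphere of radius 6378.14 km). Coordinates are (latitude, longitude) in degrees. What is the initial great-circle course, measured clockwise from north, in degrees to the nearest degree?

4°

With φ₁ = -1.0896, φ₂ = 1.0064, Δλ = 0.1175 rad, the forward-azimuth formula gives
θ = atan2( sin Δλ cos φ₂ , cos φ₁ sin φ₂ − sin φ₁ cos φ₂ cos Δλ ) = atan2(0.0627, 0.8620) = 4.16°.
So the initial bearing is 4°.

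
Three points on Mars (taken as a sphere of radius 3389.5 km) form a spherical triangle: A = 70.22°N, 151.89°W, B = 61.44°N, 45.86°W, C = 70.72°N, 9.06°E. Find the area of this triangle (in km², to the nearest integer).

1555959 km²

Side lengths (central angles): a = 0.4033, b = 0.6720, c = 0.6732 rad; semiperimeter s = 0.8742.
By l'Huilier's theorem, tan(E/4) = √[tan(s/2) tan((s−a)/2) tan((s−b)/2) tan((s−c)/2)], giving spherical excess E = 0.1354 rad.
Area = E·R² = 0.1354 × (3389.5)² ≈ 1555959 km².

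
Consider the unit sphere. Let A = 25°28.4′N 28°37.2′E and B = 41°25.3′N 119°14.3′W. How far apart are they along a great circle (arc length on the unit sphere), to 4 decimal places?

In radians: φ₁ = 0.4446, φ₂ = 0.7229, Δλ = -147.858° = -2.5806 rad.
cos c = sin φ₁ sin φ₂ + cos φ₁ cos φ₂ cos Δλ = (0.4301)(0.6616) + (0.9028)(0.7499)(-0.8467) = -0.28866,
so c = arccos(-0.28866) = 1.86363 rad.
On the unit sphere the arc length equals the central angle: 1.8636.

1.8636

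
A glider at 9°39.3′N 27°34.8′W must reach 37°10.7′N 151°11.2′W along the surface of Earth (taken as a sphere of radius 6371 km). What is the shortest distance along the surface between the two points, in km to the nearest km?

12173 km

With latitudes φ₁ = 9.655°, φ₂ = 37.178° and longitude difference Δλ = -123.607°:
cos c = sin φ₁ sin φ₂ + cos φ₁ cos φ₂ cos Δλ = (0.1677)(0.6043) + (0.9858)(0.7968)(-0.5535) = -0.33340,
so c = arccos(-0.33340) = 1.91070 rad.
Distance = R·c = 6371 × 1.9107 ≈ 12173 km.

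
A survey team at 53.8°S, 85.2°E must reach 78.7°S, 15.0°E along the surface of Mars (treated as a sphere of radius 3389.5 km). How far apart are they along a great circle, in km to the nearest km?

2002 km

In radians: φ₁ = -0.9390, φ₂ = -1.3736, Δλ = -70.200° = -1.2252 rad.
cos c = sin φ₁ sin φ₂ + cos φ₁ cos φ₂ cos Δλ = (-0.8070)(-0.9806) + (0.5906)(0.1959)(0.3387) = 0.83052,
so c = arccos(0.83052) = 0.59076 rad.
Distance = R·c = 3389.5 × 0.5908 ≈ 2002 km.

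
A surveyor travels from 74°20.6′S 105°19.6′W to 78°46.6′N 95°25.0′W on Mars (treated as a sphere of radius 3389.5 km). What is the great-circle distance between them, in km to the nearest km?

Let φ₁ = -1.2975 rad, φ₂ = 1.3749 rad, and Δλ = 0.1730 rad.
cos c = sin φ₁ sin φ₂ + cos φ₁ cos φ₂ cos Δλ = (-0.9629)(0.9809) + (0.2699)(0.1946)(0.9851) = -0.89274,
so c = arccos(-0.89274) = 2.67418 rad.
Distance = R·c = 3389.5 × 2.6742 ≈ 9064 km.

9064 km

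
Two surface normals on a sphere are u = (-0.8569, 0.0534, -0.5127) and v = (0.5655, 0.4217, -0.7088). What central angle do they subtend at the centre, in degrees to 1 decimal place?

95.7°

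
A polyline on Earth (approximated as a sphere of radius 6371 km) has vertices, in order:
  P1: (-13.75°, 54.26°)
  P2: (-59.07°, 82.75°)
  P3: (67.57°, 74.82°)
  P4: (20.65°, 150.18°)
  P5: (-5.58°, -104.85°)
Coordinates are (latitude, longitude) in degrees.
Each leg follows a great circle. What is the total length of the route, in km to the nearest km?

Leg P1→P2: central angle 0.8728 rad, distance 5560.6 km.
Leg P2→P3: central angle 2.2126 rad, distance 14096.6 km.
Leg P3→P4: central angle 1.1415 rad, distance 7272.6 km.
Leg P4→P5: central angle 1.8492 rad, distance 11781.5 km.
Total: 5560.6 + 14096.6 + 7272.6 + 11781.5 ≈ 38711 km.

38711 km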